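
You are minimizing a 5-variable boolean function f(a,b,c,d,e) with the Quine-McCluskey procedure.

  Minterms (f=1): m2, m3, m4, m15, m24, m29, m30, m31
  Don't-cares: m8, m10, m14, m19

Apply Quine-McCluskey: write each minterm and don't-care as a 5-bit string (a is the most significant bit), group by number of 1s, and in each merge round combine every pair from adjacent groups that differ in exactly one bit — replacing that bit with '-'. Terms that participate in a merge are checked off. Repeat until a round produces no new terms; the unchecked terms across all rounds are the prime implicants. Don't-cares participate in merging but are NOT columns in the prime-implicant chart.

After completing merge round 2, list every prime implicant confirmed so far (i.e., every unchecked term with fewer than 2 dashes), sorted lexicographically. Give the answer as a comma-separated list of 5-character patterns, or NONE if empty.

[col 0] 00010*, 00011*, 00100, 01000*, 01010*, 01110*, 01111*, 10011*, 11000*, 11101*, 11110*, 11111*
[col 1] -0011, -1000, -1110*, -1111*, 0-010, 0001-, 01-10, 010-0, 0111-*, 111-1, 1111-*
[col 2] -111-
Prime implicants: -0011, -1000, -111-, 0-010, 0001-, 00100, 01-10, 010-0, 111-1

-0011, -1000, 0-010, 0001-, 00100, 01-10, 010-0, 111-1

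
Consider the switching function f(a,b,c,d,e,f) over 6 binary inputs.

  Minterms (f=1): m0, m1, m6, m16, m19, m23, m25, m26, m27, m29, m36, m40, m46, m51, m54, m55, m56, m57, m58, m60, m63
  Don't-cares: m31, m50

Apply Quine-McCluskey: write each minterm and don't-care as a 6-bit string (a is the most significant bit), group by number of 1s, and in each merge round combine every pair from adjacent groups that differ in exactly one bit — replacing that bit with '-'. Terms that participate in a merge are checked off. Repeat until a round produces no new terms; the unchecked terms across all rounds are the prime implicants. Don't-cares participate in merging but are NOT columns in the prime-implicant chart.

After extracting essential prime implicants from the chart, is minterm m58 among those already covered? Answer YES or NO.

Round 0: 000000✓ 000001✓ 000110 010000✓ 010011✓ 010111✓ 011001✓ 011010✓ 011011✓ 011101✓ 011111✓ 100100 101000✓ 101110 110010✓ 110011✓ 110110✓ 110111✓ 111000✓ 111001✓ 111010✓ 111100✓ 111111✓
Round 1: -10011✓ -10111✓ -11001 -11010 -11111✓ 0-0000 00000- 01-011✓ 01-111✓ 010-11✓ 011-01✓ 011-11✓ 0110-1✓ 01101- 0111-1✓ 1-1000 11-010 11-111✓ 110-10✓ 110-11✓ 11001-✓ 11011-✓ 111-00 1110-0 11100-
Round 2: -1-111 -10-11 01--11 011--1 110-1-
PIs = {-1-111, -10-11, -11001, -11010, 0-0000, 00000-, 000110, 01--11, 011--1, 01101-, 1-1000, 100100, 101110, 11-010, 110-1-, 111-00, 1110-0, 11100-}
Coverage chart:
  m0: 0-0000,00000-
  m1: 00000- ←essential
  m6: 000110 ←essential
  m16: 0-0000 ←essential
  m19: -10-11,01--11
  m23: -1-111,-10-11,01--11
  m25: -11001,011--1
  m26: -11010,01101-
  m27: 01--11,011--1,01101-
  m29: 011--1 ←essential
  m36: 100100 ←essential
  m40: 1-1000 ←essential
  m46: 101110 ←essential
  m51: -10-11,110-1-
  m54: 110-1- ←essential
  m55: -1-111,-10-11,110-1-
  m56: 1-1000,111-00,1110-0,11100-
  m57: -11001,11100-
  m58: -11010,11-010,1110-0
  m60: 111-00 ←essential
  m63: -1-111 ←essential
Essential: -1-111, 0-0000, 00000-, 000110, 011--1, 1-1000, 100100, 101110, 110-1-, 111-00

NO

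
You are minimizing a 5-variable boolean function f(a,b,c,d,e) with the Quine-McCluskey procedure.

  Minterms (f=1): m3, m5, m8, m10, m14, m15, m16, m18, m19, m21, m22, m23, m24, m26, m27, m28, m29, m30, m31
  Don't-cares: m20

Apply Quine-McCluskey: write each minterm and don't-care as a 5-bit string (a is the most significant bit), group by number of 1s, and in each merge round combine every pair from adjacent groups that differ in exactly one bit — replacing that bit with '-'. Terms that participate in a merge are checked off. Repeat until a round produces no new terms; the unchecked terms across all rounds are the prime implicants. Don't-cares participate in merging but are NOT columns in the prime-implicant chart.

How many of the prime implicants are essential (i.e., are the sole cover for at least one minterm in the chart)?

[col 0] 00011*, 00101*, 01000*, 01010*, 01110*, 01111*, 10000*, 10010*, 10011*, 10100*, 10101*, 10110*, 10111*, 11000*, 11010*, 11011*, 11100*, 11101*, 11110*, 11111*
[col 1] -0011, -0101, -1000*, -1010*, -1110*, -1111*, 01-10*, 010-0*, 0111-*, 1-000*, 1-010*, 1-011*, 1-100*, 1-101*, 1-110*, 1-111*, 10-00*, 10-10*, 10-11*, 100-0*, 1001-*, 101-0*, 101-1*, 1010-*, 1011-*, 11-00*, 11-10*, 11-11*, 110-0*, 1101-*, 111-0*, 111-1*, 1110-*, 1111-*
[col 2] -1-10, -10-0, -111-, 1--00*, 1--10*, 1--11*, 1-0-0*, 1-01-*, 1-1-0*, 1-1-1*, 1-10-*, 1-11-*, 10--0*, 10-1-*, 101--*, 11--0*, 11-1-*, 111--*
[col 3] 1---0, 1--1-, 1-1--
Prime implicants: -0011, -0101, -1-10, -10-0, -111-, 1---0, 1--1-, 1-1--
PI chart (minterm → PIs covering it):
  3 | -0011  (sole → essential)
  5 | -0101  (sole → essential)
  8 | -10-0  (sole → essential)
  10 | -1-10,-10-0
  14 | -1-10,-111-
  15 | -111-  (sole → essential)
  16 | 1---0  (sole → essential)
  18 | 1---0,1--1-
  19 | -0011,1--1-
  21 | -0101,1-1--
  22 | 1---0,1--1-,1-1--
  23 | 1--1-,1-1--
  24 | -10-0,1---0
  26 | -1-10,-10-0,1---0,1--1-
  27 | 1--1-  (sole → essential)
  28 | 1---0,1-1--
  29 | 1-1--  (sole → essential)
  30 | -1-10,-111-,1---0,1--1-,1-1--
  31 | -111-,1--1-,1-1--
Essential prime implicants: -0011, -0101, -10-0, -111-, 1---0, 1--1-, 1-1--

7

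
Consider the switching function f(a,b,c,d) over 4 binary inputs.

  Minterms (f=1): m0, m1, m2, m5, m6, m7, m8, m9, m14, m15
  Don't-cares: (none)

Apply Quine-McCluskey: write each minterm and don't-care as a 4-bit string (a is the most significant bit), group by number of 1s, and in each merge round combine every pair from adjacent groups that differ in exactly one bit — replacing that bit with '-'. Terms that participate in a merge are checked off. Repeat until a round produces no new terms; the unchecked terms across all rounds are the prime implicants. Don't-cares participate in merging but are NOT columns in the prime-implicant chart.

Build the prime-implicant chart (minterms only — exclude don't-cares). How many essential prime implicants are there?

[col 0] 0000*, 0001*, 0010*, 0101*, 0110*, 0111*, 1000*, 1001*, 1110*, 1111*
[col 1] -000*, -001*, -110*, -111*, 0-01, 0-10, 00-0, 000-*, 01-1, 011-*, 100-*, 111-*
[col 2] -00-, -11-
Prime implicants: -00-, -11-, 0-01, 0-10, 00-0, 01-1
PI chart (minterm → PIs covering it):
  0 | -00-,00-0
  1 | -00-,0-01
  2 | 0-10,00-0
  5 | 0-01,01-1
  6 | -11-,0-10
  7 | -11-,01-1
  8 | -00-  (sole → essential)
  9 | -00-  (sole → essential)
  14 | -11-  (sole → essential)
  15 | -11-  (sole → essential)
Essential prime implicants: -00-, -11-

2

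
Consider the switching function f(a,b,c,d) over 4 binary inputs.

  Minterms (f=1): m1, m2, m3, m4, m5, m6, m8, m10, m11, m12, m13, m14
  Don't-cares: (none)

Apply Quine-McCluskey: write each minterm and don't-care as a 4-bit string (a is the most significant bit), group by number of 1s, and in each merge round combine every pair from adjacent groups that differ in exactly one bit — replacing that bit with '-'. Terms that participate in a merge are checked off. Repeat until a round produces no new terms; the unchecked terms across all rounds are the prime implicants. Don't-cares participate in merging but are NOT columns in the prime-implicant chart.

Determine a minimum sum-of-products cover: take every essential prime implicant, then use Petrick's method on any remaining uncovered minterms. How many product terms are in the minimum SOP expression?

[col 0] 0001*, 0010*, 0011*, 0100*, 0101*, 0110*, 1000*, 1010*, 1011*, 1100*, 1101*, 1110*
[col 1] -010*, -011*, -100*, -101*, -110*, 0-01, 0-10*, 00-1, 001-*, 01-0*, 010-*, 1-00*, 1-10*, 10-0*, 101-*, 11-0*, 110-*
[col 2] --10, -01-, -1-0, -10-, 1--0
Prime implicants: --10, -01-, -1-0, -10-, 0-01, 00-1, 1--0
PI chart (minterm → PIs covering it):
  1 | 0-01,00-1
  2 | --10,-01-
  3 | -01-,00-1
  4 | -1-0,-10-
  5 | -10-,0-01
  6 | --10,-1-0
  8 | 1--0  (sole → essential)
  10 | --10,-01-,1--0
  11 | -01-  (sole → essential)
  12 | -1-0,-10-,1--0
  13 | -10-  (sole → essential)
  14 | --10,-1-0,1--0
Essential prime implicants: -01-, -10-, 1--0
Petrick residual → --10, 0-01
Minimum SOP uses 5 PIs: cd' + b'c + bc' + a'c'd + ad'

5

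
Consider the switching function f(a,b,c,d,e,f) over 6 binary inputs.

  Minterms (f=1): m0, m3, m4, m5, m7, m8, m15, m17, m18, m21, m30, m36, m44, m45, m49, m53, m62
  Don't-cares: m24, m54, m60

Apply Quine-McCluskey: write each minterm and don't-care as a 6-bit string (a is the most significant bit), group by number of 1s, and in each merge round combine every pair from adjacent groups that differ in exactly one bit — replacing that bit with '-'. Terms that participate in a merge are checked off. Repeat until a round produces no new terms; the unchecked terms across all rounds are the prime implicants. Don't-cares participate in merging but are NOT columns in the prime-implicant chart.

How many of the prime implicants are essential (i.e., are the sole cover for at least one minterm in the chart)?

size-2^0 implicants → 000000(✓)  000011(✓)  000100(✓)  000101(✓)  000111(✓)  001000(✓)  001111(✓)  010001(✓)  010010  010101(✓)  011000(✓)  011110(✓)  100100(✓)  101100(✓)  101101(✓)  110001(✓)  110101(✓)  110110(✓)  111100(✓)  111110(✓)
size-2^1 implicants → -00100  -10001(✓)  -10101(✓)  -11110  0-0101  0-1000  00-000  00-111  000-00  000-11  0001-1  00010-  010-01(✓)  1-1100  10-100  10110-  11-110  110-01(✓)  1111-0
size-2^2 implicants → -10-01
Unchecked terms (primes): -00100, -10-01, -11110, 0-0101, 0-1000, 00-000, 00-111, 000-00, 000-11, 0001-1, 00010-, 010010, 1-1100, 10-100, 10110-, 11-110, 1111-0
Minterm coverage:
  m0 ⊆ 00-000,000-00
  m3 ⊆ 000-11 [E]
  m4 ⊆ -00100,000-00,00010-
  m5 ⊆ 0-0101,0001-1,00010-
  m7 ⊆ 00-111,000-11,0001-1
  m8 ⊆ 0-1000,00-000
  m15 ⊆ 00-111 [E]
  m17 ⊆ -10-01 [E]
  m18 ⊆ 010010 [E]
  m21 ⊆ -10-01,0-0101
  m30 ⊆ -11110 [E]
  m36 ⊆ -00100,10-100
  m44 ⊆ 1-1100,10-100,10110-
  m45 ⊆ 10110- [E]
  m49 ⊆ -10-01 [E]
  m53 ⊆ -10-01 [E]
  m62 ⊆ -11110,11-110,1111-0
E = {-10-01, -11110, 00-111, 000-11, 010010, 10110-}

6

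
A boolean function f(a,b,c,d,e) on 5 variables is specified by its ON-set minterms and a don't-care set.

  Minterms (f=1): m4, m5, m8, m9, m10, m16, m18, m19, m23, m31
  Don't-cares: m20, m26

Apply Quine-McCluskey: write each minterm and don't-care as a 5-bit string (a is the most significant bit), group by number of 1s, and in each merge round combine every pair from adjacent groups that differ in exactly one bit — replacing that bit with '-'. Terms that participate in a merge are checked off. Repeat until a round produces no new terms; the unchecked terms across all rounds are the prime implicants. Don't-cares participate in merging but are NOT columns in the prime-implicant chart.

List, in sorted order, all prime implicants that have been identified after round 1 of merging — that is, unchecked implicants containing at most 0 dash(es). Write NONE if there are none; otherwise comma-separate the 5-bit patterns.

NONE

size-2^0 implicants → 00100(✓)  00101(✓)  01000(✓)  01001(✓)  01010(✓)  10000(✓)  10010(✓)  10011(✓)  10100(✓)  10111(✓)  11010(✓)  11111(✓)
size-2^1 implicants → -0100  -1010  0010-  010-0  0100-  1-010  1-111  10-00  10-11  100-0  1001-
Unchecked terms (primes): -0100, -1010, 0010-, 010-0, 0100-, 1-010, 1-111, 10-00, 10-11, 100-0, 1001-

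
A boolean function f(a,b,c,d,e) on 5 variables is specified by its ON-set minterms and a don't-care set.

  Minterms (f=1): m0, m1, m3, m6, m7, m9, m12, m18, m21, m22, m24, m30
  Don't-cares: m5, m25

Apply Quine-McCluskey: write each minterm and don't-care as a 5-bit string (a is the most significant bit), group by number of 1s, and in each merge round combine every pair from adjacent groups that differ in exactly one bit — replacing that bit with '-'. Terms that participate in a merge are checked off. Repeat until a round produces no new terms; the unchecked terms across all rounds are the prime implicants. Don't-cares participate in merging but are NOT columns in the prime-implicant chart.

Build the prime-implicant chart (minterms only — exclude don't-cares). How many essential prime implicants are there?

[col 0] 00000*, 00001*, 00011*, 00101*, 00110*, 00111*, 01001*, 01100, 10010*, 10101*, 10110*, 11000*, 11001*, 11110*
[col 1] -0101, -0110, -1001, 0-001, 00-01*, 00-11*, 000-1*, 0000-, 001-1*, 0011-, 1-110, 10-10, 1100-
[col 2] 00--1
Prime implicants: -0101, -0110, -1001, 0-001, 00--1, 0000-, 0011-, 01100, 1-110, 10-10, 1100-
PI chart (minterm → PIs covering it):
  0 | 0000-  (sole → essential)
  1 | 0-001,00--1,0000-
  3 | 00--1  (sole → essential)
  6 | -0110,0011-
  7 | 00--1,0011-
  9 | -1001,0-001
  12 | 01100  (sole → essential)
  18 | 10-10  (sole → essential)
  21 | -0101  (sole → essential)
  22 | -0110,1-110,10-10
  24 | 1100-  (sole → essential)
  30 | 1-110  (sole → essential)
Essential prime implicants: -0101, 00--1, 0000-, 01100, 1-110, 10-10, 1100-

7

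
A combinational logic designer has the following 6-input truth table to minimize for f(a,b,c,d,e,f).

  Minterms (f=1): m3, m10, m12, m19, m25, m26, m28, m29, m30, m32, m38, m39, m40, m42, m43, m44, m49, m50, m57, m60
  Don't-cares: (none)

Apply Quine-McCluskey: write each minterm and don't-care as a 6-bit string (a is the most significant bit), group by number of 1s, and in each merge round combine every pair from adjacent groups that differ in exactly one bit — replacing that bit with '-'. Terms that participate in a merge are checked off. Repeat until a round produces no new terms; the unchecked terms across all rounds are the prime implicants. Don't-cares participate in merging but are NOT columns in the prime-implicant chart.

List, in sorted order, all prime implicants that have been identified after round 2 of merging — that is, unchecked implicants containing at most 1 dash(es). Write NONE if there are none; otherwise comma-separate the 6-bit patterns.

-01010, -11001, 0-0011, 0-1010, 011-01, 011-10, 0111-0, 01110-, 10-000, 10011-, 101-00, 1010-0, 10101-, 11-001, 110010

size-2^0 implicants → 000011(✓)  001010(✓)  001100(✓)  010011(✓)  011001(✓)  011010(✓)  011100(✓)  011101(✓)  011110(✓)  100000(✓)  100110(✓)  100111(✓)  101000(✓)  101010(✓)  101011(✓)  101100(✓)  110001(✓)  110010  111001(✓)  111100(✓)
size-2^1 implicants → -01010  -01100(✓)  -11001  -11100(✓)  0-0011  0-1010  0-1100(✓)  011-01  011-10  0111-0  01110-  1-1100(✓)  10-000  10011-  101-00  1010-0  10101-  11-001
size-2^2 implicants → --1100
Unchecked terms (primes): --1100, -01010, -11001, 0-0011, 0-1010, 011-01, 011-10, 0111-0, 01110-, 10-000, 10011-, 101-00, 1010-0, 10101-, 11-001, 110010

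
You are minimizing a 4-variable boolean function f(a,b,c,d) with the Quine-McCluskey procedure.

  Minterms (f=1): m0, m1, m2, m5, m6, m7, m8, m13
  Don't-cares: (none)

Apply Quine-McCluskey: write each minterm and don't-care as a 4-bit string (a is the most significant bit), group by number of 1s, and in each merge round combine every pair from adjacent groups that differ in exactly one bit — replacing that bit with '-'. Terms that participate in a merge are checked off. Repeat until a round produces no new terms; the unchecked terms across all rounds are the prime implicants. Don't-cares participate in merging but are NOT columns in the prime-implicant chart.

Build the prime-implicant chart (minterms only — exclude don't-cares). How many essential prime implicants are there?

2

Round 0: 0000✓ 0001✓ 0010✓ 0101✓ 0110✓ 0111✓ 1000✓ 1101✓
Round 1: -000 -101 0-01 0-10 00-0 000- 01-1 011-
PIs = {-000, -101, 0-01, 0-10, 00-0, 000-, 01-1, 011-}
Coverage chart:
  m0: -000,00-0,000-
  m1: 0-01,000-
  m2: 0-10,00-0
  m5: -101,0-01,01-1
  m6: 0-10,011-
  m7: 01-1,011-
  m8: -000 ←essential
  m13: -101 ←essential
Essential: -000, -101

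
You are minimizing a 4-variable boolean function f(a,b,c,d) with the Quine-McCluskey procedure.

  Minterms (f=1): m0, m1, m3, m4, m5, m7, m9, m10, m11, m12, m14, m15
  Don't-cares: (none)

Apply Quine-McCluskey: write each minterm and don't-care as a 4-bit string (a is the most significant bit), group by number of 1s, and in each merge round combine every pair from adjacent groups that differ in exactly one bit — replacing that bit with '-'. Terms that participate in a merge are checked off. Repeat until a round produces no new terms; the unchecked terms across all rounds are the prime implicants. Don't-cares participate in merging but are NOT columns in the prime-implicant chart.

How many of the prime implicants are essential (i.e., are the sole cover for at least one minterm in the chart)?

3

size-2^0 implicants → 0000(✓)  0001(✓)  0011(✓)  0100(✓)  0101(✓)  0111(✓)  1001(✓)  1010(✓)  1011(✓)  1100(✓)  1110(✓)  1111(✓)
size-2^1 implicants → -001(✓)  -011(✓)  -100  -111(✓)  0-00(✓)  0-01(✓)  0-11(✓)  00-1(✓)  000-(✓)  01-1(✓)  010-(✓)  1-10(✓)  1-11(✓)  10-1(✓)  101-(✓)  11-0  111-(✓)
size-2^2 implicants → --11  -0-1  0--1  0-0-  1-1-
Unchecked terms (primes): --11, -0-1, -100, 0--1, 0-0-, 1-1-, 11-0
Minterm coverage:
  m0 ⊆ 0-0- [E]
  m1 ⊆ -0-1,0--1,0-0-
  m3 ⊆ --11,-0-1,0--1
  m4 ⊆ -100,0-0-
  m5 ⊆ 0--1,0-0-
  m7 ⊆ --11,0--1
  m9 ⊆ -0-1 [E]
  m10 ⊆ 1-1- [E]
  m11 ⊆ --11,-0-1,1-1-
  m12 ⊆ -100,11-0
  m14 ⊆ 1-1-,11-0
  m15 ⊆ --11,1-1-
E = {-0-1, 0-0-, 1-1-}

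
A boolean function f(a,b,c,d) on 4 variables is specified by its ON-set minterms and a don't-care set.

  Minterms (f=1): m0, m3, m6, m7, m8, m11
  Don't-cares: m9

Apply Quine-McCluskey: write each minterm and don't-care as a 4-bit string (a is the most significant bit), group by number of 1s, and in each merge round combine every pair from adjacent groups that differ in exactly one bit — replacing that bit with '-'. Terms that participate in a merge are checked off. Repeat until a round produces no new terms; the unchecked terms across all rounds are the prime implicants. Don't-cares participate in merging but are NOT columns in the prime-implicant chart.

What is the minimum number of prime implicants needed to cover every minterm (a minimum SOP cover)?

3

[col 0] 0000*, 0011*, 0110*, 0111*, 1000*, 1001*, 1011*
[col 1] -000, -011, 0-11, 011-, 10-1, 100-
Prime implicants: -000, -011, 0-11, 011-, 10-1, 100-
PI chart (minterm → PIs covering it):
  0 | -000  (sole → essential)
  3 | -011,0-11
  6 | 011-  (sole → essential)
  7 | 0-11,011-
  8 | -000,100-
  11 | -011,10-1
Essential prime implicants: -000, 011-
Petrick residual → -011
Minimum SOP uses 3 PIs: b'c'd' + b'cd + a'bc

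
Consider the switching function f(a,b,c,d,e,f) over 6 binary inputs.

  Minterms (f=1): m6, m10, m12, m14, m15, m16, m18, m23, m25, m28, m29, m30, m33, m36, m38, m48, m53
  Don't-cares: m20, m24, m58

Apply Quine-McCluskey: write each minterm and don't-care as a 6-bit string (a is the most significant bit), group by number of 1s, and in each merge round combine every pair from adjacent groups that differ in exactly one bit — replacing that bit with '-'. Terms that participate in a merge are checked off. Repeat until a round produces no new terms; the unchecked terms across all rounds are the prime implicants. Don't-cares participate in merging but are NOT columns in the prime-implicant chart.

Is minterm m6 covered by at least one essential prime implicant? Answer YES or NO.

NO

size-2^0 implicants → 000110(✓)  001010(✓)  001100(✓)  001110(✓)  001111(✓)  010000(✓)  010010(✓)  010100(✓)  010111  011000(✓)  011001(✓)  011100(✓)  011101(✓)  011110(✓)  100001  100100(✓)  100110(✓)  110000(✓)  110101  111010
size-2^1 implicants → -00110  -10000  0-1100(✓)  0-1110(✓)  00-110  001-10  0011-0(✓)  00111-  01-000(✓)  01-100(✓)  010-00(✓)  0100-0  011-00(✓)  011-01(✓)  01100-(✓)  0111-0(✓)  01110-(✓)  1001-0
size-2^2 implicants → 0-11-0  01--00  011-0-
Unchecked terms (primes): -00110, -10000, 0-11-0, 00-110, 001-10, 00111-, 01--00, 0100-0, 010111, 011-0-, 100001, 1001-0, 110101, 111010
Minterm coverage:
  m6 ⊆ -00110,00-110
  m10 ⊆ 001-10 [E]
  m12 ⊆ 0-11-0 [E]
  m14 ⊆ 0-11-0,00-110,001-10,00111-
  m15 ⊆ 00111- [E]
  m16 ⊆ -10000,01--00,0100-0
  m18 ⊆ 0100-0 [E]
  m23 ⊆ 010111 [E]
  m25 ⊆ 011-0- [E]
  m28 ⊆ 0-11-0,01--00,011-0-
  m29 ⊆ 011-0- [E]
  m30 ⊆ 0-11-0 [E]
  m33 ⊆ 100001 [E]
  m36 ⊆ 1001-0 [E]
  m38 ⊆ -00110,1001-0
  m48 ⊆ -10000 [E]
  m53 ⊆ 110101 [E]
E = {-10000, 0-11-0, 001-10, 00111-, 0100-0, 010111, 011-0-, 100001, 1001-0, 110101}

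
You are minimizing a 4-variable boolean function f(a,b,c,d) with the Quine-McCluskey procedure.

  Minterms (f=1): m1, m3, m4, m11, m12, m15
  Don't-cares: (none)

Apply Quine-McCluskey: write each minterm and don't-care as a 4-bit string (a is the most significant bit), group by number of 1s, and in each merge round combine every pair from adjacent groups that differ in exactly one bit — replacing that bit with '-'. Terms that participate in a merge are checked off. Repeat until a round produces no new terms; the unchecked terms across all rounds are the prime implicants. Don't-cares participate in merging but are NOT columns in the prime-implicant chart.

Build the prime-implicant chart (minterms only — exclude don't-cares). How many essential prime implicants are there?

[col 0] 0001*, 0011*, 0100*, 1011*, 1100*, 1111*
[col 1] -011, -100, 00-1, 1-11
Prime implicants: -011, -100, 00-1, 1-11
PI chart (minterm → PIs covering it):
  1 | 00-1  (sole → essential)
  3 | -011,00-1
  4 | -100  (sole → essential)
  11 | -011,1-11
  12 | -100  (sole → essential)
  15 | 1-11  (sole → essential)
Essential prime implicants: -100, 00-1, 1-11

3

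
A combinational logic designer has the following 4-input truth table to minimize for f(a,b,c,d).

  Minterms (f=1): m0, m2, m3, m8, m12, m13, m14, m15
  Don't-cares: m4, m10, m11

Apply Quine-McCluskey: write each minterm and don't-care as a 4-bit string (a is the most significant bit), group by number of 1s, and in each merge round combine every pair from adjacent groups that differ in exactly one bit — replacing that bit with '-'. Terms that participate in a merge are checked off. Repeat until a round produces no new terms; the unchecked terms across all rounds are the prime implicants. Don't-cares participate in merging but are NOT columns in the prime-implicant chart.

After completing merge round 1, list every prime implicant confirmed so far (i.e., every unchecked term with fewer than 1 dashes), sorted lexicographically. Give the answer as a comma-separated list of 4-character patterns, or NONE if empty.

[col 0] 0000*, 0010*, 0011*, 0100*, 1000*, 1010*, 1011*, 1100*, 1101*, 1110*, 1111*
[col 1] -000*, -010*, -011*, -100*, 0-00*, 00-0*, 001-*, 1-00*, 1-10*, 1-11*, 10-0*, 101-*, 11-0*, 11-1*, 110-*, 111-*
[col 2] --00, -0-0, -01-, 1--0, 1-1-, 11--
Prime implicants: --00, -0-0, -01-, 1--0, 1-1-, 11--

NONE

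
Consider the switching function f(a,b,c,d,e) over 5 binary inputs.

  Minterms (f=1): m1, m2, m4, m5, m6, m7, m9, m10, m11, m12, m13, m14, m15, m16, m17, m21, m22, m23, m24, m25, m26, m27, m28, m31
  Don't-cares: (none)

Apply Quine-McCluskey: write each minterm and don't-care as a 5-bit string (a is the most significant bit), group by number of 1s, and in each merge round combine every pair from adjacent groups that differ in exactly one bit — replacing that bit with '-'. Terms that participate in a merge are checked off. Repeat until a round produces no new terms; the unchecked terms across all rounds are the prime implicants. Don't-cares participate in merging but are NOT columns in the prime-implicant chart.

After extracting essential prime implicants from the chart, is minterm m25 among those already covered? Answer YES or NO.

YES

size-2^0 implicants → 00001(✓)  00010(✓)  00100(✓)  00101(✓)  00110(✓)  00111(✓)  01001(✓)  01010(✓)  01011(✓)  01100(✓)  01101(✓)  01110(✓)  01111(✓)  10000(✓)  10001(✓)  10101(✓)  10110(✓)  10111(✓)  11000(✓)  11001(✓)  11010(✓)  11011(✓)  11100(✓)  11111(✓)
size-2^1 implicants → -0001(✓)  -0101(✓)  -0110(✓)  -0111(✓)  -1001(✓)  -1010(✓)  -1011(✓)  -1100  -1111(✓)  0-001(✓)  0-010(✓)  0-100(✓)  0-101(✓)  0-110(✓)  0-111(✓)  00-01(✓)  00-10(✓)  001-0(✓)  001-1(✓)  0010-(✓)  0011-(✓)  01-01(✓)  01-10(✓)  01-11(✓)  010-1(✓)  0101-(✓)  011-0(✓)  011-1(✓)  0110-(✓)  0111-(✓)  1-000(✓)  1-001(✓)  1-111(✓)  10-01(✓)  1000-(✓)  101-1(✓)  1011-(✓)  11-00  11-11(✓)  110-0(✓)  110-1(✓)  1100-(✓)  1101-(✓)
size-2^2 implicants → --001  --111  -0-01  -01-1  -011-  -1-11  -10-1  -101-  0--01  0--10  0-1-0(✓)  0-1-1(✓)  0-10-(✓)  0-11-(✓)  001--(✓)  01--1  01-1-  011--(✓)  1-00-  110--
size-2^3 implicants → 0-1--
Unchecked terms (primes): --001, --111, -0-01, -01-1, -011-, -1-11, -10-1, -101-, -1100, 0--01, 0--10, 0-1--, 01--1, 01-1-, 1-00-, 11-00, 110--
Minterm coverage:
  m1 ⊆ --001,-0-01,0--01
  m2 ⊆ 0--10 [E]
  m4 ⊆ 0-1-- [E]
  m5 ⊆ -0-01,-01-1,0--01,0-1--
  m6 ⊆ -011-,0--10,0-1--
  m7 ⊆ --111,-01-1,-011-,0-1--
  m9 ⊆ --001,-10-1,0--01,01--1
  m10 ⊆ -101-,0--10,01-1-
  m11 ⊆ -1-11,-10-1,-101-,01--1,01-1-
  m12 ⊆ -1100,0-1--
  m13 ⊆ 0--01,0-1--,01--1
  m14 ⊆ 0--10,0-1--,01-1-
  m15 ⊆ --111,-1-11,0-1--,01--1,01-1-
  m16 ⊆ 1-00- [E]
  m17 ⊆ --001,-0-01,1-00-
  m21 ⊆ -0-01,-01-1
  m22 ⊆ -011- [E]
  m23 ⊆ --111,-01-1,-011-
  m24 ⊆ 1-00-,11-00,110--
  m25 ⊆ --001,-10-1,1-00-,110--
  m26 ⊆ -101-,110--
  m27 ⊆ -1-11,-10-1,-101-,110--
  m28 ⊆ -1100,11-00
  m31 ⊆ --111,-1-11
E = {-011-, 0--10, 0-1--, 1-00-}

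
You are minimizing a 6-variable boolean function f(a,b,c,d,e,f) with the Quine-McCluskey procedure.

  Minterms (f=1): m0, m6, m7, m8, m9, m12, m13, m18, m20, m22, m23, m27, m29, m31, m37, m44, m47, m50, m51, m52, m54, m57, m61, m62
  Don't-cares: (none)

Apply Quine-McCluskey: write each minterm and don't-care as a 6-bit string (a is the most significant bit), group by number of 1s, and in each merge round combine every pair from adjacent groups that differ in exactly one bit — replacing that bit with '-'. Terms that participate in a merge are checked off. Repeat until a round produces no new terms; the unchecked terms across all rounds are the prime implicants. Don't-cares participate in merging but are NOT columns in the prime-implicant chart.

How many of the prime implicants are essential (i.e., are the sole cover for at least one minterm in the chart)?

size-2^0 implicants → 000000(✓)  000110(✓)  000111(✓)  001000(✓)  001001(✓)  001100(✓)  001101(✓)  010010(✓)  010100(✓)  010110(✓)  010111(✓)  011011(✓)  011101(✓)  011111(✓)  100101  101100(✓)  101111  110010(✓)  110011(✓)  110100(✓)  110110(✓)  111001(✓)  111101(✓)  111110(✓)
size-2^1 implicants → -01100  -10010(✓)  -10100(✓)  -10110(✓)  -11101  0-0110(✓)  0-0111(✓)  0-1101  00-000  00011-(✓)  001-00(✓)  001-01(✓)  00100-(✓)  00110-(✓)  01-111  010-10(✓)  0101-0(✓)  01011-(✓)  011-11  0111-1  11-110  110-10(✓)  11001-  1101-0(✓)  111-01
size-2^2 implicants → -10-10  -101-0  0-011-  001-0-
Unchecked terms (primes): -01100, -10-10, -101-0, -11101, 0-011-, 0-1101, 00-000, 001-0-, 01-111, 011-11, 0111-1, 100101, 101111, 11-110, 11001-, 111-01
Minterm coverage:
  m0 ⊆ 00-000 [E]
  m6 ⊆ 0-011- [E]
  m7 ⊆ 0-011- [E]
  m8 ⊆ 00-000,001-0-
  m9 ⊆ 001-0- [E]
  m12 ⊆ -01100,001-0-
  m13 ⊆ 0-1101,001-0-
  m18 ⊆ -10-10 [E]
  m20 ⊆ -101-0 [E]
  m22 ⊆ -10-10,-101-0,0-011-
  m23 ⊆ 0-011-,01-111
  m27 ⊆ 011-11 [E]
  m29 ⊆ -11101,0-1101,0111-1
  m31 ⊆ 01-111,011-11,0111-1
  m37 ⊆ 100101 [E]
  m44 ⊆ -01100 [E]
  m47 ⊆ 101111 [E]
  m50 ⊆ -10-10,11001-
  m51 ⊆ 11001- [E]
  m52 ⊆ -101-0 [E]
  m54 ⊆ -10-10,-101-0,11-110
  m57 ⊆ 111-01 [E]
  m61 ⊆ -11101,111-01
  m62 ⊆ 11-110 [E]
E = {-01100, -10-10, -101-0, 0-011-, 00-000, 001-0-, 011-11, 100101, 101111, 11-110, 11001-, 111-01}

12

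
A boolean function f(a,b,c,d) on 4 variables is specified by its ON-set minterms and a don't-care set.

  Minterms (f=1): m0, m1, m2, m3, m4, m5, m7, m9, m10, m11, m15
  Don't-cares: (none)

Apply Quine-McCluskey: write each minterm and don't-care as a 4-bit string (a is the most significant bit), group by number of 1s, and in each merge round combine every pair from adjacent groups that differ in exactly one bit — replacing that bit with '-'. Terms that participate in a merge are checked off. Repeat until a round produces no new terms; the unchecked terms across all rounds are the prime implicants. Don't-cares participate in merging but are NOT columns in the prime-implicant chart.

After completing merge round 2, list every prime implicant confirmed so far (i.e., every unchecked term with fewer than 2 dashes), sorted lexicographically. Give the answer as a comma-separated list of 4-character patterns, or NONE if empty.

Round 0: 0000✓ 0001✓ 0010✓ 0011✓ 0100✓ 0101✓ 0111✓ 1001✓ 1010✓ 1011✓ 1111✓
Round 1: -001✓ -010✓ -011✓ -111✓ 0-00✓ 0-01✓ 0-11✓ 00-0✓ 00-1✓ 000-✓ 001-✓ 01-1✓ 010-✓ 1-11✓ 10-1✓ 101-✓
Round 2: --11 -0-1 -01- 0--1 0-0- 00--
PIs = {--11, -0-1, -01-, 0--1, 0-0-, 00--}

NONE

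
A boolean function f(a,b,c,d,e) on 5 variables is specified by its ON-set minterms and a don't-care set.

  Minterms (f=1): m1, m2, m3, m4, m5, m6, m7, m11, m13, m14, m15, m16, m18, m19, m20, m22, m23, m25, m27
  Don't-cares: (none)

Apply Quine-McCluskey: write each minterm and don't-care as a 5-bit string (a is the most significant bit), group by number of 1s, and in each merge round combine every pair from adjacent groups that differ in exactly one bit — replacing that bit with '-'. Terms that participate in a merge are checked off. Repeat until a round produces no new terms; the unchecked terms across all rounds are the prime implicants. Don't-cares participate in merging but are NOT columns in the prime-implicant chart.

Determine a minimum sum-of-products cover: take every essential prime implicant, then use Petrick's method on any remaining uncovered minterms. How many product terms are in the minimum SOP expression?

[col 0] 00001*, 00010*, 00011*, 00100*, 00101*, 00110*, 00111*, 01011*, 01101*, 01110*, 01111*, 10000*, 10010*, 10011*, 10100*, 10110*, 10111*, 11001*, 11011*
[col 1] -0010*, -0011*, -0100*, -0110*, -0111*, -1011*, 0-011*, 0-101*, 0-110*, 0-111*, 00-01*, 00-10*, 00-11*, 000-1*, 0001-*, 001-0*, 001-1*, 0010-*, 0011-*, 01-11*, 011-1*, 0111-*, 1-011*, 10-00*, 10-10*, 10-11*, 100-0*, 1001-*, 101-0*, 1011-*, 110-1
[col 2] --011, -0-10*, -0-11*, -001-*, -01-0, -011-*, 0--11, 0-1-1, 0-11-, 00--1, 00-1-*, 001--, 10--0, 10-1-*
[col 3] -0-1-
Prime implicants: --011, -0-1-, -01-0, 0--11, 0-1-1, 0-11-, 00--1, 001--, 10--0, 110-1
PI chart (minterm → PIs covering it):
  1 | 00--1  (sole → essential)
  2 | -0-1-  (sole → essential)
  3 | --011,-0-1-,0--11,00--1
  4 | -01-0,001--
  5 | 0-1-1,00--1,001--
  6 | -0-1-,-01-0,0-11-,001--
  7 | -0-1-,0--11,0-1-1,0-11-,00--1,001--
  11 | --011,0--11
  13 | 0-1-1  (sole → essential)
  14 | 0-11-  (sole → essential)
  15 | 0--11,0-1-1,0-11-
  16 | 10--0  (sole → essential)
  18 | -0-1-,10--0
  19 | --011,-0-1-
  20 | -01-0,10--0
  22 | -0-1-,-01-0,10--0
  23 | -0-1-  (sole → essential)
  25 | 110-1  (sole → essential)
  27 | --011,110-1
Essential prime implicants: -0-1-, 0-1-1, 0-11-, 00--1, 10--0, 110-1
Petrick residual → --011, -01-0
Minimum SOP uses 8 PIs: c'de + b'd + b'ce' + a'ce + a'cd + a'b'e + ab'e' + abc'e

8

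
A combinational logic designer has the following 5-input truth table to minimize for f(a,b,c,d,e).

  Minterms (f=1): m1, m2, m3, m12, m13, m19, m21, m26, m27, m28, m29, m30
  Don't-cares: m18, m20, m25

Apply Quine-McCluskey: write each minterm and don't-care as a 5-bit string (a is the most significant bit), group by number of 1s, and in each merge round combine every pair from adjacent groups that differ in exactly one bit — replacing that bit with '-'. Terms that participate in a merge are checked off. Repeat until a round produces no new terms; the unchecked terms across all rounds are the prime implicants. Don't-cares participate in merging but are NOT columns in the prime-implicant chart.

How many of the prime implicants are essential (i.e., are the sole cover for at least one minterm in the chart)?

4

size-2^0 implicants → 00001(✓)  00010(✓)  00011(✓)  01100(✓)  01101(✓)  10010(✓)  10011(✓)  10100(✓)  10101(✓)  11001(✓)  11010(✓)  11011(✓)  11100(✓)  11101(✓)  11110(✓)
size-2^1 implicants → -0010(✓)  -0011(✓)  -1100(✓)  -1101(✓)  000-1  0001-(✓)  0110-(✓)  1-010(✓)  1-011(✓)  1-100(✓)  1-101(✓)  1001-(✓)  1010-(✓)  11-01  11-10  110-1  1101-(✓)  111-0  1110-(✓)
size-2^2 implicants → -001-  -110-  1-01-  1-10-
Unchecked terms (primes): -001-, -110-, 000-1, 1-01-, 1-10-, 11-01, 11-10, 110-1, 111-0
Minterm coverage:
  m1 ⊆ 000-1 [E]
  m2 ⊆ -001- [E]
  m3 ⊆ -001-,000-1
  m12 ⊆ -110- [E]
  m13 ⊆ -110- [E]
  m19 ⊆ -001-,1-01-
  m21 ⊆ 1-10- [E]
  m26 ⊆ 1-01-,11-10
  m27 ⊆ 1-01-,110-1
  m28 ⊆ -110-,1-10-,111-0
  m29 ⊆ -110-,1-10-,11-01
  m30 ⊆ 11-10,111-0
E = {-001-, -110-, 000-1, 1-10-}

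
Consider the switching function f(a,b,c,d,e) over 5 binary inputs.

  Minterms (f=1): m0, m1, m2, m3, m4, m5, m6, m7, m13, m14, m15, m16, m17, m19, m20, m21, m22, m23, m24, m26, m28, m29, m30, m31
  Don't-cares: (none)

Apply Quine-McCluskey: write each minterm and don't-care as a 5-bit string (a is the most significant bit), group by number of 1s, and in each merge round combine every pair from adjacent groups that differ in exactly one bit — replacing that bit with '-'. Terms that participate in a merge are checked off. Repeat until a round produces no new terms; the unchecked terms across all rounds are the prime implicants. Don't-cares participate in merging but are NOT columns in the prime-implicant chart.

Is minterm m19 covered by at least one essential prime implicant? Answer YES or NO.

[col 0] 00000*, 00001*, 00010*, 00011*, 00100*, 00101*, 00110*, 00111*, 01101*, 01110*, 01111*, 10000*, 10001*, 10011*, 10100*, 10101*, 10110*, 10111*, 11000*, 11010*, 11100*, 11101*, 11110*, 11111*
[col 1] -0000*, -0001*, -0011*, -0100*, -0101*, -0110*, -0111*, -1101*, -1110*, -1111*, 0-101*, 0-110*, 0-111*, 00-00*, 00-01*, 00-10*, 00-11*, 000-0*, 000-1*, 0000-*, 0001-*, 001-0*, 001-1*, 0010-*, 0011-*, 011-1*, 0111-*, 1-000*, 1-100*, 1-101*, 1-110*, 1-111*, 10-00*, 10-01*, 10-11*, 100-1*, 1000-*, 101-0*, 101-1*, 1010-*, 1011-*, 11-00*, 11-10*, 110-0*, 111-0*, 111-1*, 1110-*, 1111-*
[col 2] --101*, --110*, --111*, -0-00*, -0-01*, -0-11*, -00-1*, -000-*, -01-0*, -01-1*, -010-*, -011-*, -11-1*, -111-*, 0-1-1*, 0-11-*, 00--0*, 00--1*, 00-0-*, 00-1-*, 000--*, 001--*, 1--00, 1-1-0*, 1-1-1*, 1-10-*, 1-11-*, 10--1*, 10-0-*, 101--*, 11--0, 111--*
[col 3] --1-1, --11-, -0--1, -0-0-, -01--, 00---, 1-1--
Prime implicants: --1-1, --11-, -0--1, -0-0-, -01--, 00---, 1--00, 1-1--, 11--0
PI chart (minterm → PIs covering it):
  0 | -0-0-,00---
  1 | -0--1,-0-0-,00---
  2 | 00---  (sole → essential)
  3 | -0--1,00---
  4 | -0-0-,-01--,00---
  5 | --1-1,-0--1,-0-0-,-01--,00---
  6 | --11-,-01--,00---
  7 | --1-1,--11-,-0--1,-01--,00---
  13 | --1-1  (sole → essential)
  14 | --11-  (sole → essential)
  15 | --1-1,--11-
  16 | -0-0-,1--00
  17 | -0--1,-0-0-
  19 | -0--1  (sole → essential)
  20 | -0-0-,-01--,1--00,1-1--
  21 | --1-1,-0--1,-0-0-,-01--,1-1--
  22 | --11-,-01--,1-1--
  23 | --1-1,--11-,-0--1,-01--,1-1--
  24 | 1--00,11--0
  26 | 11--0  (sole → essential)
  28 | 1--00,1-1--,11--0
  29 | --1-1,1-1--
  30 | --11-,1-1--,11--0
  31 | --1-1,--11-,1-1--
Essential prime implicants: --1-1, --11-, -0--1, 00---, 11--0

YES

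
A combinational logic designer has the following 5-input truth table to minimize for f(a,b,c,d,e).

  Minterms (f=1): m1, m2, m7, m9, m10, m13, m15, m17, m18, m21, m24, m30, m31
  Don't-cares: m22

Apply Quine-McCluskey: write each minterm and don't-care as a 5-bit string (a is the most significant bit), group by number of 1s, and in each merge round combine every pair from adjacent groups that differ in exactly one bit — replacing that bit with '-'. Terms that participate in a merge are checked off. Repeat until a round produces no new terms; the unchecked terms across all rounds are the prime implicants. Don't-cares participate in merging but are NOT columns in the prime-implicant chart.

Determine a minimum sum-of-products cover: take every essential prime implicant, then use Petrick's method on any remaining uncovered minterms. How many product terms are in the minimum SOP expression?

Round 0: 00001✓ 00010✓ 00111✓ 01001✓ 01010✓ 01101✓ 01111✓ 10001✓ 10010✓ 10101✓ 10110✓ 11000 11110✓ 11111✓
Round 1: -0001 -0010 -1111 0-001 0-010 0-111 01-01 011-1 1-110 10-01 10-10 1111-
PIs = {-0001, -0010, -1111, 0-001, 0-010, 0-111, 01-01, 011-1, 1-110, 10-01, 10-10, 11000, 1111-}
Coverage chart:
  m1: -0001,0-001
  m2: -0010,0-010
  m7: 0-111 ←essential
  m9: 0-001,01-01
  m10: 0-010 ←essential
  m13: 01-01,011-1
  m15: -1111,0-111,011-1
  m17: -0001,10-01
  m18: -0010,10-10
  m21: 10-01 ←essential
  m24: 11000 ←essential
  m30: 1-110,1111-
  m31: -1111,1111-
Essential: 0-010, 0-111, 10-01, 11000
Petrick residual → -0001, -0010, 01-01, 1111-
Min cover (8 terms): b'c'd'e + b'c'de' + a'c'de' + a'cde + a'bd'e + ab'd'e + abc'd'e' + abcd

8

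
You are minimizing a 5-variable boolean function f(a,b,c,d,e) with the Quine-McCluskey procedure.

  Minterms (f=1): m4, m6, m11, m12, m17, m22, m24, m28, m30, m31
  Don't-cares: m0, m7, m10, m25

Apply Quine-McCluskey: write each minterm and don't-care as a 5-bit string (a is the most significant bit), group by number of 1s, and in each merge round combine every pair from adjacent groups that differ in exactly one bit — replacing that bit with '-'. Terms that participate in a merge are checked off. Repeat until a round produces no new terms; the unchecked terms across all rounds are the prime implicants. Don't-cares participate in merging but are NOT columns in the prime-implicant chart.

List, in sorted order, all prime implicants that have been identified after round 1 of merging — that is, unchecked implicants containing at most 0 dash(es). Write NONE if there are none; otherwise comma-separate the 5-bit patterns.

NONE

size-2^0 implicants → 00000(✓)  00100(✓)  00110(✓)  00111(✓)  01010(✓)  01011(✓)  01100(✓)  10001(✓)  10110(✓)  11000(✓)  11001(✓)  11100(✓)  11110(✓)  11111(✓)
size-2^1 implicants → -0110  -1100  0-100  00-00  001-0  0011-  0101-  1-001  1-110  11-00  1100-  111-0  1111-
Unchecked terms (primes): -0110, -1100, 0-100, 00-00, 001-0, 0011-, 0101-, 1-001, 1-110, 11-00, 1100-, 111-0, 1111-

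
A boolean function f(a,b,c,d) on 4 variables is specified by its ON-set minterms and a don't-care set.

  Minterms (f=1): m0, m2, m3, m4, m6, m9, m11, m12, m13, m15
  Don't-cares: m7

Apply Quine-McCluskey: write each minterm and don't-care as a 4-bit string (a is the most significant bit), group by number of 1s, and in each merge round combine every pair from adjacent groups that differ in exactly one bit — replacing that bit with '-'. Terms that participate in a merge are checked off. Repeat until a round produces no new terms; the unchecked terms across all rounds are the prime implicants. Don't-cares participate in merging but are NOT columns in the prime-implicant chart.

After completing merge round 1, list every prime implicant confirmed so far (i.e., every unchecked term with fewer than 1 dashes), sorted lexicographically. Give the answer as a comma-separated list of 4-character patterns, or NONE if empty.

NONE

size-2^0 implicants → 0000(✓)  0010(✓)  0011(✓)  0100(✓)  0110(✓)  0111(✓)  1001(✓)  1011(✓)  1100(✓)  1101(✓)  1111(✓)
size-2^1 implicants → -011(✓)  -100  -111(✓)  0-00(✓)  0-10(✓)  0-11(✓)  00-0(✓)  001-(✓)  01-0(✓)  011-(✓)  1-01(✓)  1-11(✓)  10-1(✓)  11-1(✓)  110-
size-2^2 implicants → --11  0--0  0-1-  1--1
Unchecked terms (primes): --11, -100, 0--0, 0-1-, 1--1, 110-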